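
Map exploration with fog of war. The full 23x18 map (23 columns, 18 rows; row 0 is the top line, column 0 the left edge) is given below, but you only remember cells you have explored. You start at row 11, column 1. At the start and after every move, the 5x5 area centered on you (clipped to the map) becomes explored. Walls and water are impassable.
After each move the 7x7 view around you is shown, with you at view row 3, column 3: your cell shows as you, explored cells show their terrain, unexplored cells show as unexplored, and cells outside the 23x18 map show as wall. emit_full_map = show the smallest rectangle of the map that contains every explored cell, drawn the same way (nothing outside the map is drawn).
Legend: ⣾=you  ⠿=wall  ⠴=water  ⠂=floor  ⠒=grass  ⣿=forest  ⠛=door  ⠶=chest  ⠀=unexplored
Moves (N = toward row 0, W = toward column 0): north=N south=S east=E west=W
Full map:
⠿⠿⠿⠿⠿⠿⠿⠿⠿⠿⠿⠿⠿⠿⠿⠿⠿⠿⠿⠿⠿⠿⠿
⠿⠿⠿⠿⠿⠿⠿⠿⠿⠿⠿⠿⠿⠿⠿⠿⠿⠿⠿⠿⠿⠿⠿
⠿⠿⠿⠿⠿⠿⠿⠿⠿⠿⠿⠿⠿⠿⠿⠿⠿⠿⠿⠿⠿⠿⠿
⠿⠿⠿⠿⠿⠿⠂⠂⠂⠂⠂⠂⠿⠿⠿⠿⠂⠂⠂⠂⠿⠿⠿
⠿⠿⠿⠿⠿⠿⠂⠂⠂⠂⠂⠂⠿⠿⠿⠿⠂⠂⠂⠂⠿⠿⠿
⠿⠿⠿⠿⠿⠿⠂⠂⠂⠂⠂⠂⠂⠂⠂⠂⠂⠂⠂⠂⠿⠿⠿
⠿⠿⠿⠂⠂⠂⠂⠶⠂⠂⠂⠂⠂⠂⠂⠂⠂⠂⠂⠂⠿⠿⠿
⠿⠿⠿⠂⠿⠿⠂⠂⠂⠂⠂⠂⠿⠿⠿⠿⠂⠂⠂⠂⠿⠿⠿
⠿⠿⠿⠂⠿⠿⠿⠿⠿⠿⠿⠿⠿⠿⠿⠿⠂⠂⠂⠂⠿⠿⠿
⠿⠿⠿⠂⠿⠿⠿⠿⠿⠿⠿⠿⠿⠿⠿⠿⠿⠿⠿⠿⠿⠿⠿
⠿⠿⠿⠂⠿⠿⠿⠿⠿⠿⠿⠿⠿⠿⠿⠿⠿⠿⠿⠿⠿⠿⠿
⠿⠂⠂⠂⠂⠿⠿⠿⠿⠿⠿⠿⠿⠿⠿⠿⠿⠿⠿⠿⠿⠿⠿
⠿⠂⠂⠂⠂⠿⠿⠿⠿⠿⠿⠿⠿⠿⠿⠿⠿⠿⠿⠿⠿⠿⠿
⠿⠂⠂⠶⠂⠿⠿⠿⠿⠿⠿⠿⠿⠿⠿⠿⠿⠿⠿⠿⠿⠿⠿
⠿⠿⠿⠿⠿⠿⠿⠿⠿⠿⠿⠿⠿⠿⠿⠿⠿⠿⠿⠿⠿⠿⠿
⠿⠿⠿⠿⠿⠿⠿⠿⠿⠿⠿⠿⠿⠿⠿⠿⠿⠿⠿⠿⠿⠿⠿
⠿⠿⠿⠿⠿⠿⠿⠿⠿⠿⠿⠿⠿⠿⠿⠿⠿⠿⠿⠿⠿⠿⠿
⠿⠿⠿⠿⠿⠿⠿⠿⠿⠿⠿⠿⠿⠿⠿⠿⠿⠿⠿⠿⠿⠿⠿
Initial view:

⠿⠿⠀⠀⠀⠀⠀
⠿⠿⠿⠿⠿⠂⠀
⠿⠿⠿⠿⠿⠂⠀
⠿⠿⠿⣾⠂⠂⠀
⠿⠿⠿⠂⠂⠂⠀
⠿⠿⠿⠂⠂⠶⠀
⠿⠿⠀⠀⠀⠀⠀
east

⠿⠀⠀⠀⠀⠀⠀
⠿⠿⠿⠿⠂⠿⠀
⠿⠿⠿⠿⠂⠿⠀
⠿⠿⠂⣾⠂⠂⠀
⠿⠿⠂⠂⠂⠂⠀
⠿⠿⠂⠂⠶⠂⠀
⠿⠀⠀⠀⠀⠀⠀

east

⠀⠀⠀⠀⠀⠀⠀
⠿⠿⠿⠂⠿⠿⠀
⠿⠿⠿⠂⠿⠿⠀
⠿⠂⠂⣾⠂⠿⠀
⠿⠂⠂⠂⠂⠿⠀
⠿⠂⠂⠶⠂⠿⠀
⠀⠀⠀⠀⠀⠀⠀

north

⠀⠀⠀⠀⠀⠀⠀
⠀⠿⠿⠂⠿⠿⠀
⠿⠿⠿⠂⠿⠿⠀
⠿⠿⠿⣾⠿⠿⠀
⠿⠂⠂⠂⠂⠿⠀
⠿⠂⠂⠂⠂⠿⠀
⠿⠂⠂⠶⠂⠿⠀

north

⠀⠀⠀⠀⠀⠀⠀
⠀⠿⠿⠂⠿⠿⠀
⠀⠿⠿⠂⠿⠿⠀
⠿⠿⠿⣾⠿⠿⠀
⠿⠿⠿⠂⠿⠿⠀
⠿⠂⠂⠂⠂⠿⠀
⠿⠂⠂⠂⠂⠿⠀

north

⠀⠀⠀⠀⠀⠀⠀
⠀⠿⠿⠂⠂⠂⠀
⠀⠿⠿⠂⠿⠿⠀
⠀⠿⠿⣾⠿⠿⠀
⠿⠿⠿⠂⠿⠿⠀
⠿⠿⠿⠂⠿⠿⠀
⠿⠂⠂⠂⠂⠿⠀

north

⠀⠀⠀⠀⠀⠀⠀
⠀⠿⠿⠿⠿⠿⠀
⠀⠿⠿⠂⠂⠂⠀
⠀⠿⠿⣾⠿⠿⠀
⠀⠿⠿⠂⠿⠿⠀
⠿⠿⠿⠂⠿⠿⠀
⠿⠿⠿⠂⠿⠿⠀

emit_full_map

⠀⠿⠿⠿⠿⠿
⠀⠿⠿⠂⠂⠂
⠀⠿⠿⣾⠿⠿
⠀⠿⠿⠂⠿⠿
⠿⠿⠿⠂⠿⠿
⠿⠿⠿⠂⠿⠿
⠿⠂⠂⠂⠂⠿
⠿⠂⠂⠂⠂⠿
⠿⠂⠂⠶⠂⠿

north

⠀⠀⠀⠀⠀⠀⠀
⠀⠿⠿⠿⠿⠿⠀
⠀⠿⠿⠿⠿⠿⠀
⠀⠿⠿⣾⠂⠂⠀
⠀⠿⠿⠂⠿⠿⠀
⠀⠿⠿⠂⠿⠿⠀
⠿⠿⠿⠂⠿⠿⠀

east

⠀⠀⠀⠀⠀⠀⠀
⠿⠿⠿⠿⠿⠂⠀
⠿⠿⠿⠿⠿⠂⠀
⠿⠿⠂⣾⠂⠂⠀
⠿⠿⠂⠿⠿⠂⠀
⠿⠿⠂⠿⠿⠿⠀
⠿⠿⠂⠿⠿⠀⠀

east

⠀⠀⠀⠀⠀⠀⠀
⠿⠿⠿⠿⠂⠂⠀
⠿⠿⠿⠿⠂⠂⠀
⠿⠂⠂⣾⠂⠶⠀
⠿⠂⠿⠿⠂⠂⠀
⠿⠂⠿⠿⠿⠿⠀
⠿⠂⠿⠿⠀⠀⠀

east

⠀⠀⠀⠀⠀⠀⠀
⠿⠿⠿⠂⠂⠂⠀
⠿⠿⠿⠂⠂⠂⠀
⠂⠂⠂⣾⠶⠂⠀
⠂⠿⠿⠂⠂⠂⠀
⠂⠿⠿⠿⠿⠿⠀
⠂⠿⠿⠀⠀⠀⠀

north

⠀⠀⠀⠀⠀⠀⠀
⠀⠿⠿⠂⠂⠂⠀
⠿⠿⠿⠂⠂⠂⠀
⠿⠿⠿⣾⠂⠂⠀
⠂⠂⠂⠂⠶⠂⠀
⠂⠿⠿⠂⠂⠂⠀
⠂⠿⠿⠿⠿⠿⠀

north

⠀⠀⠀⠀⠀⠀⠀
⠀⠿⠿⠿⠿⠿⠀
⠀⠿⠿⠂⠂⠂⠀
⠿⠿⠿⣾⠂⠂⠀
⠿⠿⠿⠂⠂⠂⠀
⠂⠂⠂⠂⠶⠂⠀
⠂⠿⠿⠂⠂⠂⠀

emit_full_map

⠀⠀⠀⠀⠿⠿⠿⠿⠿
⠀⠀⠀⠀⠿⠿⠂⠂⠂
⠀⠿⠿⠿⠿⠿⣾⠂⠂
⠀⠿⠿⠿⠿⠿⠂⠂⠂
⠀⠿⠿⠂⠂⠂⠂⠶⠂
⠀⠿⠿⠂⠿⠿⠂⠂⠂
⠀⠿⠿⠂⠿⠿⠿⠿⠿
⠿⠿⠿⠂⠿⠿⠀⠀⠀
⠿⠿⠿⠂⠿⠿⠀⠀⠀
⠿⠂⠂⠂⠂⠿⠀⠀⠀
⠿⠂⠂⠂⠂⠿⠀⠀⠀
⠿⠂⠂⠶⠂⠿⠀⠀⠀

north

⠀⠀⠀⠀⠀⠀⠀
⠀⠿⠿⠿⠿⠿⠀
⠀⠿⠿⠿⠿⠿⠀
⠀⠿⠿⣾⠂⠂⠀
⠿⠿⠿⠂⠂⠂⠀
⠿⠿⠿⠂⠂⠂⠀
⠂⠂⠂⠂⠶⠂⠀

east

⠀⠀⠀⠀⠀⠀⠀
⠿⠿⠿⠿⠿⠿⠀
⠿⠿⠿⠿⠿⠿⠀
⠿⠿⠂⣾⠂⠂⠀
⠿⠿⠂⠂⠂⠂⠀
⠿⠿⠂⠂⠂⠂⠀
⠂⠂⠂⠶⠂⠀⠀

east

⠀⠀⠀⠀⠀⠀⠀
⠿⠿⠿⠿⠿⠿⠀
⠿⠿⠿⠿⠿⠿⠀
⠿⠂⠂⣾⠂⠂⠀
⠿⠂⠂⠂⠂⠂⠀
⠿⠂⠂⠂⠂⠂⠀
⠂⠂⠶⠂⠀⠀⠀

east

⠀⠀⠀⠀⠀⠀⠀
⠿⠿⠿⠿⠿⠿⠀
⠿⠿⠿⠿⠿⠿⠀
⠂⠂⠂⣾⠂⠂⠀
⠂⠂⠂⠂⠂⠂⠀
⠂⠂⠂⠂⠂⠂⠀
⠂⠶⠂⠀⠀⠀⠀

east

⠀⠀⠀⠀⠀⠀⠀
⠿⠿⠿⠿⠿⠿⠀
⠿⠿⠿⠿⠿⠿⠀
⠂⠂⠂⣾⠂⠿⠀
⠂⠂⠂⠂⠂⠿⠀
⠂⠂⠂⠂⠂⠂⠀
⠶⠂⠀⠀⠀⠀⠀

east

⠀⠀⠀⠀⠀⠀⠀
⠿⠿⠿⠿⠿⠿⠀
⠿⠿⠿⠿⠿⠿⠀
⠂⠂⠂⣾⠿⠿⠀
⠂⠂⠂⠂⠿⠿⠀
⠂⠂⠂⠂⠂⠂⠀
⠂⠀⠀⠀⠀⠀⠀

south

⠿⠿⠿⠿⠿⠿⠀
⠿⠿⠿⠿⠿⠿⠀
⠂⠂⠂⠂⠿⠿⠀
⠂⠂⠂⣾⠿⠿⠀
⠂⠂⠂⠂⠂⠂⠀
⠂⠂⠂⠂⠂⠂⠀
⠂⠀⠀⠀⠀⠀⠀

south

⠿⠿⠿⠿⠿⠿⠀
⠂⠂⠂⠂⠿⠿⠀
⠂⠂⠂⠂⠿⠿⠀
⠂⠂⠂⣾⠂⠂⠀
⠂⠂⠂⠂⠂⠂⠀
⠂⠂⠂⠂⠿⠿⠀
⠿⠀⠀⠀⠀⠀⠀

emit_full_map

⠀⠀⠀⠀⠿⠿⠿⠿⠿⠿⠿⠿⠿⠿
⠀⠀⠀⠀⠿⠿⠿⠿⠿⠿⠿⠿⠿⠿
⠀⠀⠀⠀⠿⠿⠂⠂⠂⠂⠂⠂⠿⠿
⠀⠿⠿⠿⠿⠿⠂⠂⠂⠂⠂⠂⠿⠿
⠀⠿⠿⠿⠿⠿⠂⠂⠂⠂⠂⣾⠂⠂
⠀⠿⠿⠂⠂⠂⠂⠶⠂⠂⠂⠂⠂⠂
⠀⠿⠿⠂⠿⠿⠂⠂⠂⠂⠂⠂⠿⠿
⠀⠿⠿⠂⠿⠿⠿⠿⠿⠀⠀⠀⠀⠀
⠿⠿⠿⠂⠿⠿⠀⠀⠀⠀⠀⠀⠀⠀
⠿⠿⠿⠂⠿⠿⠀⠀⠀⠀⠀⠀⠀⠀
⠿⠂⠂⠂⠂⠿⠀⠀⠀⠀⠀⠀⠀⠀
⠿⠂⠂⠂⠂⠿⠀⠀⠀⠀⠀⠀⠀⠀
⠿⠂⠂⠶⠂⠿⠀⠀⠀⠀⠀⠀⠀⠀

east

⠿⠿⠿⠿⠿⠀⠀
⠂⠂⠂⠿⠿⠿⠀
⠂⠂⠂⠿⠿⠿⠀
⠂⠂⠂⣾⠂⠂⠀
⠂⠂⠂⠂⠂⠂⠀
⠂⠂⠂⠿⠿⠿⠀
⠀⠀⠀⠀⠀⠀⠀

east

⠿⠿⠿⠿⠀⠀⠀
⠂⠂⠿⠿⠿⠿⠀
⠂⠂⠿⠿⠿⠿⠀
⠂⠂⠂⣾⠂⠂⠀
⠂⠂⠂⠂⠂⠂⠀
⠂⠂⠿⠿⠿⠿⠀
⠀⠀⠀⠀⠀⠀⠀

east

⠿⠿⠿⠀⠀⠀⠀
⠂⠿⠿⠿⠿⠂⠀
⠂⠿⠿⠿⠿⠂⠀
⠂⠂⠂⣾⠂⠂⠀
⠂⠂⠂⠂⠂⠂⠀
⠂⠿⠿⠿⠿⠂⠀
⠀⠀⠀⠀⠀⠀⠀

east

⠿⠿⠀⠀⠀⠀⠀
⠿⠿⠿⠿⠂⠂⠀
⠿⠿⠿⠿⠂⠂⠀
⠂⠂⠂⣾⠂⠂⠀
⠂⠂⠂⠂⠂⠂⠀
⠿⠿⠿⠿⠂⠂⠀
⠀⠀⠀⠀⠀⠀⠀

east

⠿⠀⠀⠀⠀⠀⠀
⠿⠿⠿⠂⠂⠂⠀
⠿⠿⠿⠂⠂⠂⠀
⠂⠂⠂⣾⠂⠂⠀
⠂⠂⠂⠂⠂⠂⠀
⠿⠿⠿⠂⠂⠂⠀
⠀⠀⠀⠀⠀⠀⠀

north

⠿⠀⠀⠀⠀⠀⠀
⠿⠿⠿⠿⠿⠿⠀
⠿⠿⠿⠂⠂⠂⠀
⠿⠿⠿⣾⠂⠂⠀
⠂⠂⠂⠂⠂⠂⠀
⠂⠂⠂⠂⠂⠂⠀
⠿⠿⠿⠂⠂⠂⠀

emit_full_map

⠀⠀⠀⠀⠿⠿⠿⠿⠿⠿⠿⠿⠿⠿⠀⠀⠀⠀⠀
⠀⠀⠀⠀⠿⠿⠿⠿⠿⠿⠿⠿⠿⠿⠿⠿⠿⠿⠿
⠀⠀⠀⠀⠿⠿⠂⠂⠂⠂⠂⠂⠿⠿⠿⠿⠂⠂⠂
⠀⠿⠿⠿⠿⠿⠂⠂⠂⠂⠂⠂⠿⠿⠿⠿⣾⠂⠂
⠀⠿⠿⠿⠿⠿⠂⠂⠂⠂⠂⠂⠂⠂⠂⠂⠂⠂⠂
⠀⠿⠿⠂⠂⠂⠂⠶⠂⠂⠂⠂⠂⠂⠂⠂⠂⠂⠂
⠀⠿⠿⠂⠿⠿⠂⠂⠂⠂⠂⠂⠿⠿⠿⠿⠂⠂⠂
⠀⠿⠿⠂⠿⠿⠿⠿⠿⠀⠀⠀⠀⠀⠀⠀⠀⠀⠀
⠿⠿⠿⠂⠿⠿⠀⠀⠀⠀⠀⠀⠀⠀⠀⠀⠀⠀⠀
⠿⠿⠿⠂⠿⠿⠀⠀⠀⠀⠀⠀⠀⠀⠀⠀⠀⠀⠀
⠿⠂⠂⠂⠂⠿⠀⠀⠀⠀⠀⠀⠀⠀⠀⠀⠀⠀⠀
⠿⠂⠂⠂⠂⠿⠀⠀⠀⠀⠀⠀⠀⠀⠀⠀⠀⠀⠀
⠿⠂⠂⠶⠂⠿⠀⠀⠀⠀⠀⠀⠀⠀⠀⠀⠀⠀⠀


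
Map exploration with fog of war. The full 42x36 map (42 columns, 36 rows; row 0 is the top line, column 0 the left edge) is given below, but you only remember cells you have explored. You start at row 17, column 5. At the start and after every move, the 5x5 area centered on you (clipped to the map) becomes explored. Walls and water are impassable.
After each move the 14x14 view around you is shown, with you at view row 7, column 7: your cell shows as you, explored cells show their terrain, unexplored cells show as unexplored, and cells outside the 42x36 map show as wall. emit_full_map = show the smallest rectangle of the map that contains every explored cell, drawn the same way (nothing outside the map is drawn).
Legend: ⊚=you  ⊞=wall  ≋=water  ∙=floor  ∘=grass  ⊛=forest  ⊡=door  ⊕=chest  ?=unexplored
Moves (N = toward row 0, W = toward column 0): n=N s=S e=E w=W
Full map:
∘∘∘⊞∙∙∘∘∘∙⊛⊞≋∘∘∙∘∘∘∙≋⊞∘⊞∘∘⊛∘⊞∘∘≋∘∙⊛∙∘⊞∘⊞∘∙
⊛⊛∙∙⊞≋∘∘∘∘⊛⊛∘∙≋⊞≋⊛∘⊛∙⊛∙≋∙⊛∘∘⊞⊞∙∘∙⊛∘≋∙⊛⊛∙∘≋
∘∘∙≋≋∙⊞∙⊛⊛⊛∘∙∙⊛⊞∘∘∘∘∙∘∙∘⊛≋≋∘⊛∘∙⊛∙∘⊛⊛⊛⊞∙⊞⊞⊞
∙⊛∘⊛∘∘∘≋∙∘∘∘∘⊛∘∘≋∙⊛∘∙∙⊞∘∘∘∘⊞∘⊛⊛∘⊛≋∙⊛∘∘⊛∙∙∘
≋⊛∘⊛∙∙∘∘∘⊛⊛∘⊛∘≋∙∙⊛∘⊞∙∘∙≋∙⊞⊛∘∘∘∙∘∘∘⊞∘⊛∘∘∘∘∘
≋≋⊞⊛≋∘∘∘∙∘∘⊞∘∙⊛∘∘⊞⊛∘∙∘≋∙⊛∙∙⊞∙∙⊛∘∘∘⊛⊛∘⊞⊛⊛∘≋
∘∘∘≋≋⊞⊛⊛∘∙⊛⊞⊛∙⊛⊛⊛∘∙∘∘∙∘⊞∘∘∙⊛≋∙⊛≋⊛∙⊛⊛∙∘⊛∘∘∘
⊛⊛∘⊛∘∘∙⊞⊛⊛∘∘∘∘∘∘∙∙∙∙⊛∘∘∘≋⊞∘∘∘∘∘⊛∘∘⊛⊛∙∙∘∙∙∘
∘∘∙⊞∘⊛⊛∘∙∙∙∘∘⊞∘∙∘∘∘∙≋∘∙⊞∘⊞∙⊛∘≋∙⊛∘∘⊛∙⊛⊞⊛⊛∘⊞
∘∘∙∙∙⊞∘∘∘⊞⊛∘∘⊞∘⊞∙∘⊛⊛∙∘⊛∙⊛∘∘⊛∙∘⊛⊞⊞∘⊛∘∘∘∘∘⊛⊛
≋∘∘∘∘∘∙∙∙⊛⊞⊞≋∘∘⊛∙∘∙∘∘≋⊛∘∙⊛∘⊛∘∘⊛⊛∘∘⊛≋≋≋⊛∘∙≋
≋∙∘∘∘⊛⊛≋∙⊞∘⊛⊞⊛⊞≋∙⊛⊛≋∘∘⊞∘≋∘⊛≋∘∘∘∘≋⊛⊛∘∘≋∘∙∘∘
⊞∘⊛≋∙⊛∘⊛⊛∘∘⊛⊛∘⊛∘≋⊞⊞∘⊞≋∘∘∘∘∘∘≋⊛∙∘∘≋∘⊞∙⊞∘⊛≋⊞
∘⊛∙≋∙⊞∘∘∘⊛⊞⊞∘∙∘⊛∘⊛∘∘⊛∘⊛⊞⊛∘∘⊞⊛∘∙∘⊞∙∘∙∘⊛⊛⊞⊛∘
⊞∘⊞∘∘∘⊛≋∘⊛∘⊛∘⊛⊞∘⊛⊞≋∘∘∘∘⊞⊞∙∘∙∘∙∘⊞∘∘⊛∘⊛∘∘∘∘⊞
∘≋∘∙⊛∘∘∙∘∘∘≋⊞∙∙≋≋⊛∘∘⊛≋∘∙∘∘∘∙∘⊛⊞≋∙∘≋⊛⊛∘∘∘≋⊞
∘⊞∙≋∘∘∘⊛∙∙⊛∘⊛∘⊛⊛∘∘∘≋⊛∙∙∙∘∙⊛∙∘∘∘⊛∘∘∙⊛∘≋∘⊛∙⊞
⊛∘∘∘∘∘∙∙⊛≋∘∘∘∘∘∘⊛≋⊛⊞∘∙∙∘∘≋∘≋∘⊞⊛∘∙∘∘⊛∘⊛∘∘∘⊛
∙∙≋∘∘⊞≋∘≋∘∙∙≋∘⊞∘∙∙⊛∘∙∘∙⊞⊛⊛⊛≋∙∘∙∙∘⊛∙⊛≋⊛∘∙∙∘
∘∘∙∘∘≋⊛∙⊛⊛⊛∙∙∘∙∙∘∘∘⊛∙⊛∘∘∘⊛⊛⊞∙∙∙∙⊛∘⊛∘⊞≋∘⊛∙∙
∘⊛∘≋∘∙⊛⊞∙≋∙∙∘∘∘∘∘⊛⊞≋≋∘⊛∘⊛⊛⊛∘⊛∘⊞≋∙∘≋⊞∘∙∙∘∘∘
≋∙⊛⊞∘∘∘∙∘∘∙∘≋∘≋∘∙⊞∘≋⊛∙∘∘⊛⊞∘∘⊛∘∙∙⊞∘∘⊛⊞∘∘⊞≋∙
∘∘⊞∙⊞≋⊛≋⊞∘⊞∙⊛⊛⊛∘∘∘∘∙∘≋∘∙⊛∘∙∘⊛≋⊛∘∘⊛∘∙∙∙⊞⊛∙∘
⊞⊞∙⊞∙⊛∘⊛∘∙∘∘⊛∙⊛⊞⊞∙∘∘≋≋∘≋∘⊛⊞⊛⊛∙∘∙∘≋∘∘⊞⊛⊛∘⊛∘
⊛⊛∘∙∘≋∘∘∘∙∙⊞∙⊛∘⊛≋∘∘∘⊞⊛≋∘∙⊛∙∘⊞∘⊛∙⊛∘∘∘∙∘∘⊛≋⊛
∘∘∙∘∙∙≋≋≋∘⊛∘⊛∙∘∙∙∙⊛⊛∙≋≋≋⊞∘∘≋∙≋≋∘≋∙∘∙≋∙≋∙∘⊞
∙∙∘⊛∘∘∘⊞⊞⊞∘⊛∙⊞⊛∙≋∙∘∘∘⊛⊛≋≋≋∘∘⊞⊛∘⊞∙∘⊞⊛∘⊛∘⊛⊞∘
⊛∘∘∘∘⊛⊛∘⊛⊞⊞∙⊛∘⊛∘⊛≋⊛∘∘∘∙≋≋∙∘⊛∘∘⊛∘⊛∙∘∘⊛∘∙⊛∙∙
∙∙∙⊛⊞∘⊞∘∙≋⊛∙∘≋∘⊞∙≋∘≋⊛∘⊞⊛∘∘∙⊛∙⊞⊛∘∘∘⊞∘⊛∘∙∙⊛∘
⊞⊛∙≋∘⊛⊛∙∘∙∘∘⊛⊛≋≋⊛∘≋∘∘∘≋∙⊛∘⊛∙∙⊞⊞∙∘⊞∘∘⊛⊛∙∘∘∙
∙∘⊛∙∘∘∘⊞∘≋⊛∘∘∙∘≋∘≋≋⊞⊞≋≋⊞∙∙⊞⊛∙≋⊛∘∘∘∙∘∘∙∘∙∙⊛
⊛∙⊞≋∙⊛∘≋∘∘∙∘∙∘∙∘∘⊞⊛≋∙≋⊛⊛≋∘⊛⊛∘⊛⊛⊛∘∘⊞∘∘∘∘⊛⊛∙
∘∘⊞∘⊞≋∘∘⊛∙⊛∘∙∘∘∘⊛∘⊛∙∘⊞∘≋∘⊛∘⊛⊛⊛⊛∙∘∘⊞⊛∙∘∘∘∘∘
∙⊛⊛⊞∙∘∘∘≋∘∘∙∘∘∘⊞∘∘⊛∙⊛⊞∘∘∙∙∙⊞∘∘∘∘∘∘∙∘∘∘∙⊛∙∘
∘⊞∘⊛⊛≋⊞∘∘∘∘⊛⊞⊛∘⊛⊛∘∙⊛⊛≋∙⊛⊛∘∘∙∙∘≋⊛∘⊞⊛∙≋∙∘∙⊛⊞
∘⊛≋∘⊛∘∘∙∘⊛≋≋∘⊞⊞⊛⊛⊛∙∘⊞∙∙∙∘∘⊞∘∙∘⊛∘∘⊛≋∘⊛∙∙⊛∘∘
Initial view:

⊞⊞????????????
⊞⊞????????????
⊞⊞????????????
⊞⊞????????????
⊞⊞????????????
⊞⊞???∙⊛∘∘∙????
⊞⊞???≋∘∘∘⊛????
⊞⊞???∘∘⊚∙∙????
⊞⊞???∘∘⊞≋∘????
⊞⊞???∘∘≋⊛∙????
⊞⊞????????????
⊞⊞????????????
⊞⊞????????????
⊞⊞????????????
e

⊞?????????????
⊞?????????????
⊞?????????????
⊞?????????????
⊞?????????????
⊞???∙⊛∘∘∙∘????
⊞???≋∘∘∘⊛∙????
⊞???∘∘∘⊚∙⊛????
⊞???∘∘⊞≋∘≋????
⊞???∘∘≋⊛∙⊛????
⊞?????????????
⊞?????????????
⊞?????????????
⊞?????????????

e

??????????????
??????????????
??????????????
??????????????
??????????????
???∙⊛∘∘∙∘∘????
???≋∘∘∘⊛∙∙????
???∘∘∘∙⊚⊛≋????
???∘∘⊞≋∘≋∘????
???∘∘≋⊛∙⊛⊛????
??????????????
??????????????
??????????????
??????????????

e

??????????????
??????????????
??????????????
??????????????
??????????????
??∙⊛∘∘∙∘∘∘????
??≋∘∘∘⊛∙∙⊛????
??∘∘∘∙∙⊚≋∘????
??∘∘⊞≋∘≋∘∙????
??∘∘≋⊛∙⊛⊛⊛????
??????????????
??????????????
??????????????
??????????????

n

??????????????
??????????????
??????????????
??????????????
??????????????
?????⊛≋∘⊛∘????
??∙⊛∘∘∙∘∘∘????
??≋∘∘∘⊛⊚∙⊛????
??∘∘∘∙∙⊛≋∘????
??∘∘⊞≋∘≋∘∙????
??∘∘≋⊛∙⊛⊛⊛????
??????????????
??????????????
??????????????

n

??????????????
??????????????
??????????????
??????????????
??????????????
?????∘∘∘⊛⊞????
?????⊛≋∘⊛∘????
??∙⊛∘∘∙⊚∘∘????
??≋∘∘∘⊛∙∙⊛????
??∘∘∘∙∙⊛≋∘????
??∘∘⊞≋∘≋∘∙????
??∘∘≋⊛∙⊛⊛⊛????
??????????????
??????????????

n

??????????????
??????????????
??????????????
??????????????
??????????????
?????∘⊛⊛∘∘????
?????∘∘∘⊛⊞????
?????⊛≋⊚⊛∘????
??∙⊛∘∘∙∘∘∘????
??≋∘∘∘⊛∙∙⊛????
??∘∘∘∙∙⊛≋∘????
??∘∘⊞≋∘≋∘∙????
??∘∘≋⊛∙⊛⊛⊛????
??????????????

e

??????????????
??????????????
??????????????
??????????????
??????????????
????∘⊛⊛∘∘⊛????
????∘∘∘⊛⊞⊞????
????⊛≋∘⊚∘⊛????
?∙⊛∘∘∙∘∘∘≋????
?≋∘∘∘⊛∙∙⊛∘????
?∘∘∘∙∙⊛≋∘?????
?∘∘⊞≋∘≋∘∙?????
?∘∘≋⊛∙⊛⊛⊛?????
??????????????

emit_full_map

???∘⊛⊛∘∘⊛
???∘∘∘⊛⊞⊞
???⊛≋∘⊚∘⊛
∙⊛∘∘∙∘∘∘≋
≋∘∘∘⊛∙∙⊛∘
∘∘∘∙∙⊛≋∘?
∘∘⊞≋∘≋∘∙?
∘∘≋⊛∙⊛⊛⊛?

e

??????????????
??????????????
??????????????
??????????????
??????????????
???∘⊛⊛∘∘⊛⊛????
???∘∘∘⊛⊞⊞∘????
???⊛≋∘⊛⊚⊛∘????
∙⊛∘∘∙∘∘∘≋⊞????
≋∘∘∘⊛∙∙⊛∘⊛????
∘∘∘∙∙⊛≋∘??????
∘∘⊞≋∘≋∘∙??????
∘∘≋⊛∙⊛⊛⊛??????
??????????????

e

??????????????
??????????????
??????????????
??????????????
??????????????
??∘⊛⊛∘∘⊛⊛∘????
??∘∘∘⊛⊞⊞∘∙????
??⊛≋∘⊛∘⊚∘⊛????
⊛∘∘∙∘∘∘≋⊞∙????
∘∘∘⊛∙∙⊛∘⊛∘????
∘∘∙∙⊛≋∘???????
∘⊞≋∘≋∘∙???????
∘≋⊛∙⊛⊛⊛???????
??????????????

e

??????????????
??????????????
??????????????
??????????????
??????????????
?∘⊛⊛∘∘⊛⊛∘⊛????
?∘∘∘⊛⊞⊞∘∙∘????
?⊛≋∘⊛∘⊛⊚⊛⊞????
∘∘∙∘∘∘≋⊞∙∙????
∘∘⊛∙∙⊛∘⊛∘⊛????
∘∙∙⊛≋∘????????
⊞≋∘≋∘∙????????
≋⊛∙⊛⊛⊛????????
??????????????

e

??????????????
??????????????
??????????????
??????????????
??????????????
∘⊛⊛∘∘⊛⊛∘⊛∘????
∘∘∘⊛⊞⊞∘∙∘⊛????
⊛≋∘⊛∘⊛∘⊚⊞∘????
∘∙∘∘∘≋⊞∙∙≋????
∘⊛∙∙⊛∘⊛∘⊛⊛????
∙∙⊛≋∘?????????
≋∘≋∘∙?????????
⊛∙⊛⊛⊛?????????
??????????????

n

??????????????
??????????????
??????????????
??????????????
??????????????
?????⊛⊞⊛⊞≋????
∘⊛⊛∘∘⊛⊛∘⊛∘????
∘∘∘⊛⊞⊞∘⊚∘⊛????
⊛≋∘⊛∘⊛∘⊛⊞∘????
∘∙∘∘∘≋⊞∙∙≋????
∘⊛∙∙⊛∘⊛∘⊛⊛????
∙∙⊛≋∘?????????
≋∘≋∘∙?????????
⊛∙⊛⊛⊛?????????

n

??????????????
??????????????
??????????????
??????????????
??????????????
?????⊞≋∘∘⊛????
?????⊛⊞⊛⊞≋????
∘⊛⊛∘∘⊛⊛⊚⊛∘????
∘∘∘⊛⊞⊞∘∙∘⊛????
⊛≋∘⊛∘⊛∘⊛⊞∘????
∘∙∘∘∘≋⊞∙∙≋????
∘⊛∙∙⊛∘⊛∘⊛⊛????
∙∙⊛≋∘?????????
≋∘≋∘∙?????????

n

??????????????
??????????????
??????????????
??????????????
??????????????
?????∘∘⊞∘⊞????
?????⊞≋∘∘⊛????
?????⊛⊞⊚⊞≋????
∘⊛⊛∘∘⊛⊛∘⊛∘????
∘∘∘⊛⊞⊞∘∙∘⊛????
⊛≋∘⊛∘⊛∘⊛⊞∘????
∘∙∘∘∘≋⊞∙∙≋????
∘⊛∙∙⊛∘⊛∘⊛⊛????
∙∙⊛≋∘?????????

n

??????????????
??????????????
??????????????
??????????????
??????????????
?????∘∘⊞∘∙????
?????∘∘⊞∘⊞????
?????⊞≋⊚∘⊛????
?????⊛⊞⊛⊞≋????
∘⊛⊛∘∘⊛⊛∘⊛∘????
∘∘∘⊛⊞⊞∘∙∘⊛????
⊛≋∘⊛∘⊛∘⊛⊞∘????
∘∙∘∘∘≋⊞∙∙≋????
∘⊛∙∙⊛∘⊛∘⊛⊛????

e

??????????????
??????????????
??????????????
??????????????
??????????????
????∘∘⊞∘∙∘????
????∘∘⊞∘⊞∙????
????⊞≋∘⊚⊛∙????
????⊛⊞⊛⊞≋∙????
⊛⊛∘∘⊛⊛∘⊛∘≋????
∘∘⊛⊞⊞∘∙∘⊛?????
≋∘⊛∘⊛∘⊛⊞∘?????
∙∘∘∘≋⊞∙∙≋?????
⊛∙∙⊛∘⊛∘⊛⊛?????

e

??????????????
??????????????
??????????????
??????????????
??????????????
???∘∘⊞∘∙∘∘????
???∘∘⊞∘⊞∙∘????
???⊞≋∘∘⊚∙∘????
???⊛⊞⊛⊞≋∙⊛????
⊛∘∘⊛⊛∘⊛∘≋⊞????
∘⊛⊞⊞∘∙∘⊛??????
∘⊛∘⊛∘⊛⊞∘??????
∘∘∘≋⊞∙∙≋??????
∙∙⊛∘⊛∘⊛⊛??????

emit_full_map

????????∘∘⊞∘∙∘∘
????????∘∘⊞∘⊞∙∘
????????⊞≋∘∘⊚∙∘
????????⊛⊞⊛⊞≋∙⊛
???∘⊛⊛∘∘⊛⊛∘⊛∘≋⊞
???∘∘∘⊛⊞⊞∘∙∘⊛??
???⊛≋∘⊛∘⊛∘⊛⊞∘??
∙⊛∘∘∙∘∘∘≋⊞∙∙≋??
≋∘∘∘⊛∙∙⊛∘⊛∘⊛⊛??
∘∘∘∙∙⊛≋∘???????
∘∘⊞≋∘≋∘∙???????
∘∘≋⊛∙⊛⊛⊛???????


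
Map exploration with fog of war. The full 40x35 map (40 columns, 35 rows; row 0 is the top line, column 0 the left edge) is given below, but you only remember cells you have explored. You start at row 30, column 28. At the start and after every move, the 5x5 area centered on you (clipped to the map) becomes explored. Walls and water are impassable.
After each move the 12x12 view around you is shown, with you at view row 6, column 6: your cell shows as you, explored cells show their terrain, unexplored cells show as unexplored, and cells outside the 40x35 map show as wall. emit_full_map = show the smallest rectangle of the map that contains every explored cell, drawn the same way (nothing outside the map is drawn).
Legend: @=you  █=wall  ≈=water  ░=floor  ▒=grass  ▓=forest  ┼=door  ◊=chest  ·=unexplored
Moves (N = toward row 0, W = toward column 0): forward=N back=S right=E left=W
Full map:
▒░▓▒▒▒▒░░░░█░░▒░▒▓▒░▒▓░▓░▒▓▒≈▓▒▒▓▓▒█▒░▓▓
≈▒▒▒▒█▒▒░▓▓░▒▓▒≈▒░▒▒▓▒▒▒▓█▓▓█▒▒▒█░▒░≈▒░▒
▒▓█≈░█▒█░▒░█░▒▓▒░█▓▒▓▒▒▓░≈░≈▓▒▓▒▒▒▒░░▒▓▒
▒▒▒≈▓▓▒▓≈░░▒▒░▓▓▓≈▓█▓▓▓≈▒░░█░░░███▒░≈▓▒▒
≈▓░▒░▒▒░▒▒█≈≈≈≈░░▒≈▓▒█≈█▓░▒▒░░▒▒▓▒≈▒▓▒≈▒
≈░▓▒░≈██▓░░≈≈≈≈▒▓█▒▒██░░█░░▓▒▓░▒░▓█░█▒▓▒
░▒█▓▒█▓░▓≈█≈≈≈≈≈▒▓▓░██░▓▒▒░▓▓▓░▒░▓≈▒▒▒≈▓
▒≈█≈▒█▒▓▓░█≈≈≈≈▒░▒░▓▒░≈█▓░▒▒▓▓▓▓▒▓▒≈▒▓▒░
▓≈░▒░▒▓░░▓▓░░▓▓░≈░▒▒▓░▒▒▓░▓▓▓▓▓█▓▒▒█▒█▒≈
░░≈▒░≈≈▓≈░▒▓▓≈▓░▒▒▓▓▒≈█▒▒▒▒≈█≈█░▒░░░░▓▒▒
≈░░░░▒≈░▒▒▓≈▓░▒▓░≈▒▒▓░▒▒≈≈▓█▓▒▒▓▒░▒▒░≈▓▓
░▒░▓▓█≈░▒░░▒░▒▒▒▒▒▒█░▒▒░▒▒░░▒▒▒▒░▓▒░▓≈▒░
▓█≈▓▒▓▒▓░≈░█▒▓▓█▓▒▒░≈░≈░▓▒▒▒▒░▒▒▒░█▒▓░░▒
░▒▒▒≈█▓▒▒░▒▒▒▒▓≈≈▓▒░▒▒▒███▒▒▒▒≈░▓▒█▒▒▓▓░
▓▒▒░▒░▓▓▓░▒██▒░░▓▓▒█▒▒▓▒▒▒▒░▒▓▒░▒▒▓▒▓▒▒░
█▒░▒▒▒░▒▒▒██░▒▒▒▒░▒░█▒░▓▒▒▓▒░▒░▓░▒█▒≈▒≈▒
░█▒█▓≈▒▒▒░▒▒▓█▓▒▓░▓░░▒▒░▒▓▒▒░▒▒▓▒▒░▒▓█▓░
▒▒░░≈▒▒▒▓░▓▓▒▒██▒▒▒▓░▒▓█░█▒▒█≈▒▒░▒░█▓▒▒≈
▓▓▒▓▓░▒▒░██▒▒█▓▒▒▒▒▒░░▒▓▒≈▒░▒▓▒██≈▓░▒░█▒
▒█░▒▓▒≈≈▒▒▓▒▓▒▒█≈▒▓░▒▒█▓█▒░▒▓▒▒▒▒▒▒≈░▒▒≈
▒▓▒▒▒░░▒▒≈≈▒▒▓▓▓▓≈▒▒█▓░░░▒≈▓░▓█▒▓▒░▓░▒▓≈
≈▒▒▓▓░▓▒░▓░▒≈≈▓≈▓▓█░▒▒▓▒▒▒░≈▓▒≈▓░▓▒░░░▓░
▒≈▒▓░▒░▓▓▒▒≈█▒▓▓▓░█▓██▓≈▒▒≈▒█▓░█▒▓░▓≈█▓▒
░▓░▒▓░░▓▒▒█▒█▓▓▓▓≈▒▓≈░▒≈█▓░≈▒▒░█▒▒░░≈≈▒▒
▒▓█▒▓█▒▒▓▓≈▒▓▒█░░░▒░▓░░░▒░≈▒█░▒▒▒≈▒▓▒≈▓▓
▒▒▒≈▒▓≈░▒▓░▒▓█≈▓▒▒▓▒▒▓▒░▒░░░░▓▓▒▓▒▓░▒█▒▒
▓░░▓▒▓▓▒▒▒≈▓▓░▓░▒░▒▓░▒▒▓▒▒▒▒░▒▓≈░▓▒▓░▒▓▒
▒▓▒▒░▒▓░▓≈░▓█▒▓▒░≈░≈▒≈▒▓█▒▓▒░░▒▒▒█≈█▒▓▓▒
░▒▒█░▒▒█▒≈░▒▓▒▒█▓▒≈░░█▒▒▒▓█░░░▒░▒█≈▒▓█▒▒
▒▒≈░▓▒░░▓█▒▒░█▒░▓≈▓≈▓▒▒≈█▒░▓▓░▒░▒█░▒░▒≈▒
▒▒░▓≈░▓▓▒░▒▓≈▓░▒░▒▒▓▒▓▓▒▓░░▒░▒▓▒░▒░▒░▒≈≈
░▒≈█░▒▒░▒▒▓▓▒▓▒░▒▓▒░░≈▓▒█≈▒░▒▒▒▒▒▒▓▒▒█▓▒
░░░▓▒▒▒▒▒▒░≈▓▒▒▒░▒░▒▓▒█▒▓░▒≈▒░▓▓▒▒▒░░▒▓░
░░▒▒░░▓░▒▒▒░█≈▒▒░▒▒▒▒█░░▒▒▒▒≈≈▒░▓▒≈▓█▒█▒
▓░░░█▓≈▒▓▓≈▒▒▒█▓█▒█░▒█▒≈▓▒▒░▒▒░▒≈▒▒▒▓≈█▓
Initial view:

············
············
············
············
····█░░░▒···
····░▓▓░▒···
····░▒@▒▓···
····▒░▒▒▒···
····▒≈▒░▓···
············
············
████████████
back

············
············
············
····█░░░▒···
····░▓▓░▒···
····░▒░▒▓···
····▒░@▒▒···
····▒≈▒░▓···
····▒▒≈≈▒···
············
████████████
████████████

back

············
············
····█░░░▒···
····░▓▓░▒···
····░▒░▒▓···
····▒░▒▒▒···
····▒≈@░▓···
····▒▒≈≈▒···
····▒░▒▒░···
████████████
████████████
████████████

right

············
············
···█░░░▒····
···░▓▓░▒····
···░▒░▒▓▒···
···▒░▒▒▒▒···
···▒≈▒@▓▓···
···▒▒≈≈▒░···
···▒░▒▒░▒···
████████████
████████████
████████████

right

············
············
··█░░░▒·····
··░▓▓░▒·····
··░▒░▒▓▒░···
··▒░▒▒▒▒▒···
··▒≈▒░@▓▒···
··▒▒≈≈▒░▓···
··▒░▒▒░▒≈···
████████████
████████████
████████████

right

············
············
·█░░░▒······
·░▓▓░▒······
·░▒░▒▓▒░▒···
·▒░▒▒▒▒▒▒···
·▒≈▒░▓@▒▒···
·▒▒≈≈▒░▓▒···
·▒░▒▒░▒≈▒···
████████████
████████████
████████████

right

············
············
█░░░▒·······
░▓▓░▒·······
░▒░▒▓▒░▒░···
▒░▒▒▒▒▒▒▓···
▒≈▒░▓▓@▒▒···
▒▒≈≈▒░▓▒≈···
▒░▒▒░▒≈▒▒···
████████████
████████████
████████████

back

············
█░░░▒·······
░▓▓░▒·······
░▒░▒▓▒░▒░···
▒░▒▒▒▒▒▒▓···
▒≈▒░▓▓▒▒▒···
▒▒≈≈▒░@▒≈···
▒░▒▒░▒≈▒▒···
████████████
████████████
████████████
████████████

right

············
░░░▒········
▓▓░▒········
▒░▒▓▒░▒░····
░▒▒▒▒▒▒▓▒···
≈▒░▓▓▒▒▒░···
▒≈≈▒░▓@≈▓···
░▒▒░▒≈▒▒▒···
████████████
████████████
████████████
████████████

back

░░░▒········
▓▓░▒········
▒░▒▓▒░▒░····
░▒▒▒▒▒▒▓▒···
≈▒░▓▓▒▒▒░···
▒≈≈▒░▓▒≈▓···
░▒▒░▒≈@▒▒···
████████████
████████████
████████████
████████████
████████████

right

░░▒·········
▓░▒·········
░▒▓▒░▒░·····
▒▒▒▒▒▒▓▒····
▒░▓▓▒▒▒░░···
≈≈▒░▓▒≈▓█···
▒▒░▒≈▒@▒▓···
████████████
████████████
████████████
████████████
████████████

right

░▒·········█
░▒·········█
▒▓▒░▒░·····█
▒▒▒▒▒▓▒····█
░▓▓▒▒▒░░▒··█
≈▒░▓▒≈▓█▒··█
▒░▒≈▒▒@▓≈··█
████████████
████████████
████████████
████████████
████████████

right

▒·········██
▒·········██
▓▒░▒░·····██
▒▒▒▒▓▒····██
▓▓▒▒▒░░▒▓·██
▒░▓▒≈▓█▒█·██
░▒≈▒▒▒@≈█·██
████████████
████████████
████████████
████████████
████████████

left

░▒·········█
░▒·········█
▒▓▒░▒░·····█
▒▒▒▒▒▓▒····█
░▓▓▒▒▒░░▒▓·█
≈▒░▓▒≈▓█▒█·█
▒░▒≈▒▒@▓≈█·█
████████████
████████████
████████████
████████████
████████████

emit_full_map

█░░░▒········
░▓▓░▒········
░▒░▒▓▒░▒░····
▒░▒▒▒▒▒▒▓▒···
▒≈▒░▓▓▒▒▒░░▒▓
▒▒≈≈▒░▓▒≈▓█▒█
▒░▒▒░▒≈▒▒@▓≈█

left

░░▒·········
▓░▒·········
░▒▓▒░▒░·····
▒▒▒▒▒▒▓▒····
▒░▓▓▒▒▒░░▒▓·
≈≈▒░▓▒≈▓█▒█·
▒▒░▒≈▒@▒▓≈█·
████████████
████████████
████████████
████████████
████████████

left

░░░▒········
▓▓░▒········
▒░▒▓▒░▒░····
░▒▒▒▒▒▒▓▒···
≈▒░▓▓▒▒▒░░▒▓
▒≈≈▒░▓▒≈▓█▒█
░▒▒░▒≈@▒▒▓≈█
████████████
████████████
████████████
████████████
████████████

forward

············
░░░▒········
▓▓░▒········
▒░▒▓▒░▒░····
░▒▒▒▒▒▒▓▒···
≈▒░▓▓▒▒▒░░▒▓
▒≈≈▒░▓@≈▓█▒█
░▒▒░▒≈▒▒▒▓≈█
████████████
████████████
████████████
████████████

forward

············
············
░░░▒········
▓▓░▒········
▒░▒▓▒░▒░▒···
░▒▒▒▒▒▒▓▒···
≈▒░▓▓▒@▒░░▒▓
▒≈≈▒░▓▒≈▓█▒█
░▒▒░▒≈▒▒▒▓≈█
████████████
████████████
████████████

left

············
············
█░░░▒·······
░▓▓░▒·······
░▒░▒▓▒░▒░▒··
▒░▒▒▒▒▒▒▓▒··
▒≈▒░▓▓@▒▒░░▒
▒▒≈≈▒░▓▒≈▓█▒
▒░▒▒░▒≈▒▒▒▓≈
████████████
████████████
████████████

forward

············
············
············
█░░░▒·······
░▓▓░▒░▒█░···
░▒░▒▓▒░▒░▒··
▒░▒▒▒▒@▒▓▒··
▒≈▒░▓▓▒▒▒░░▒
▒▒≈≈▒░▓▒≈▓█▒
▒░▒▒░▒≈▒▒▒▓≈
████████████
████████████

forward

············
············
············
············
█░░░▒░▒█≈···
░▓▓░▒░▒█░···
░▒░▒▓▒@▒░▒··
▒░▒▒▒▒▒▒▓▒··
▒≈▒░▓▓▒▒▒░░▒
▒▒≈≈▒░▓▒≈▓█▒
▒░▒▒░▒≈▒▒▒▓≈
████████████

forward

············
············
············
············
····▒▒▒█≈···
█░░░▒░▒█≈···
░▓▓░▒░@█░···
░▒░▒▓▒░▒░▒··
▒░▒▒▒▒▒▒▓▒··
▒≈▒░▓▓▒▒▒░░▒
▒▒≈≈▒░▓▒≈▓█▒
▒░▒▒░▒≈▒▒▒▓≈

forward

············
············
············
············
····▓≈░▓▒···
····▒▒▒█≈···
█░░░▒░@█≈···
░▓▓░▒░▒█░···
░▒░▒▓▒░▒░▒··
▒░▒▒▒▒▒▒▓▒··
▒≈▒░▓▓▒▒▒░░▒
▒▒≈≈▒░▓▒≈▓█▒

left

············
············
············
············
····▒▓≈░▓▒··
····░▒▒▒█≈··
·█░░░▒@▒█≈··
·░▓▓░▒░▒█░··
·░▒░▒▓▒░▒░▒·
·▒░▒▒▒▒▒▒▓▒·
·▒≈▒░▓▓▒▒▒░░
·▒▒≈≈▒░▓▒≈▓█

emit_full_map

···▒▓≈░▓▒····
···░▒▒▒█≈····
█░░░▒@▒█≈····
░▓▓░▒░▒█░····
░▒░▒▓▒░▒░▒···
▒░▒▒▒▒▒▒▓▒···
▒≈▒░▓▓▒▒▒░░▒▓
▒▒≈≈▒░▓▒≈▓█▒█
▒░▒▒░▒≈▒▒▒▓≈█


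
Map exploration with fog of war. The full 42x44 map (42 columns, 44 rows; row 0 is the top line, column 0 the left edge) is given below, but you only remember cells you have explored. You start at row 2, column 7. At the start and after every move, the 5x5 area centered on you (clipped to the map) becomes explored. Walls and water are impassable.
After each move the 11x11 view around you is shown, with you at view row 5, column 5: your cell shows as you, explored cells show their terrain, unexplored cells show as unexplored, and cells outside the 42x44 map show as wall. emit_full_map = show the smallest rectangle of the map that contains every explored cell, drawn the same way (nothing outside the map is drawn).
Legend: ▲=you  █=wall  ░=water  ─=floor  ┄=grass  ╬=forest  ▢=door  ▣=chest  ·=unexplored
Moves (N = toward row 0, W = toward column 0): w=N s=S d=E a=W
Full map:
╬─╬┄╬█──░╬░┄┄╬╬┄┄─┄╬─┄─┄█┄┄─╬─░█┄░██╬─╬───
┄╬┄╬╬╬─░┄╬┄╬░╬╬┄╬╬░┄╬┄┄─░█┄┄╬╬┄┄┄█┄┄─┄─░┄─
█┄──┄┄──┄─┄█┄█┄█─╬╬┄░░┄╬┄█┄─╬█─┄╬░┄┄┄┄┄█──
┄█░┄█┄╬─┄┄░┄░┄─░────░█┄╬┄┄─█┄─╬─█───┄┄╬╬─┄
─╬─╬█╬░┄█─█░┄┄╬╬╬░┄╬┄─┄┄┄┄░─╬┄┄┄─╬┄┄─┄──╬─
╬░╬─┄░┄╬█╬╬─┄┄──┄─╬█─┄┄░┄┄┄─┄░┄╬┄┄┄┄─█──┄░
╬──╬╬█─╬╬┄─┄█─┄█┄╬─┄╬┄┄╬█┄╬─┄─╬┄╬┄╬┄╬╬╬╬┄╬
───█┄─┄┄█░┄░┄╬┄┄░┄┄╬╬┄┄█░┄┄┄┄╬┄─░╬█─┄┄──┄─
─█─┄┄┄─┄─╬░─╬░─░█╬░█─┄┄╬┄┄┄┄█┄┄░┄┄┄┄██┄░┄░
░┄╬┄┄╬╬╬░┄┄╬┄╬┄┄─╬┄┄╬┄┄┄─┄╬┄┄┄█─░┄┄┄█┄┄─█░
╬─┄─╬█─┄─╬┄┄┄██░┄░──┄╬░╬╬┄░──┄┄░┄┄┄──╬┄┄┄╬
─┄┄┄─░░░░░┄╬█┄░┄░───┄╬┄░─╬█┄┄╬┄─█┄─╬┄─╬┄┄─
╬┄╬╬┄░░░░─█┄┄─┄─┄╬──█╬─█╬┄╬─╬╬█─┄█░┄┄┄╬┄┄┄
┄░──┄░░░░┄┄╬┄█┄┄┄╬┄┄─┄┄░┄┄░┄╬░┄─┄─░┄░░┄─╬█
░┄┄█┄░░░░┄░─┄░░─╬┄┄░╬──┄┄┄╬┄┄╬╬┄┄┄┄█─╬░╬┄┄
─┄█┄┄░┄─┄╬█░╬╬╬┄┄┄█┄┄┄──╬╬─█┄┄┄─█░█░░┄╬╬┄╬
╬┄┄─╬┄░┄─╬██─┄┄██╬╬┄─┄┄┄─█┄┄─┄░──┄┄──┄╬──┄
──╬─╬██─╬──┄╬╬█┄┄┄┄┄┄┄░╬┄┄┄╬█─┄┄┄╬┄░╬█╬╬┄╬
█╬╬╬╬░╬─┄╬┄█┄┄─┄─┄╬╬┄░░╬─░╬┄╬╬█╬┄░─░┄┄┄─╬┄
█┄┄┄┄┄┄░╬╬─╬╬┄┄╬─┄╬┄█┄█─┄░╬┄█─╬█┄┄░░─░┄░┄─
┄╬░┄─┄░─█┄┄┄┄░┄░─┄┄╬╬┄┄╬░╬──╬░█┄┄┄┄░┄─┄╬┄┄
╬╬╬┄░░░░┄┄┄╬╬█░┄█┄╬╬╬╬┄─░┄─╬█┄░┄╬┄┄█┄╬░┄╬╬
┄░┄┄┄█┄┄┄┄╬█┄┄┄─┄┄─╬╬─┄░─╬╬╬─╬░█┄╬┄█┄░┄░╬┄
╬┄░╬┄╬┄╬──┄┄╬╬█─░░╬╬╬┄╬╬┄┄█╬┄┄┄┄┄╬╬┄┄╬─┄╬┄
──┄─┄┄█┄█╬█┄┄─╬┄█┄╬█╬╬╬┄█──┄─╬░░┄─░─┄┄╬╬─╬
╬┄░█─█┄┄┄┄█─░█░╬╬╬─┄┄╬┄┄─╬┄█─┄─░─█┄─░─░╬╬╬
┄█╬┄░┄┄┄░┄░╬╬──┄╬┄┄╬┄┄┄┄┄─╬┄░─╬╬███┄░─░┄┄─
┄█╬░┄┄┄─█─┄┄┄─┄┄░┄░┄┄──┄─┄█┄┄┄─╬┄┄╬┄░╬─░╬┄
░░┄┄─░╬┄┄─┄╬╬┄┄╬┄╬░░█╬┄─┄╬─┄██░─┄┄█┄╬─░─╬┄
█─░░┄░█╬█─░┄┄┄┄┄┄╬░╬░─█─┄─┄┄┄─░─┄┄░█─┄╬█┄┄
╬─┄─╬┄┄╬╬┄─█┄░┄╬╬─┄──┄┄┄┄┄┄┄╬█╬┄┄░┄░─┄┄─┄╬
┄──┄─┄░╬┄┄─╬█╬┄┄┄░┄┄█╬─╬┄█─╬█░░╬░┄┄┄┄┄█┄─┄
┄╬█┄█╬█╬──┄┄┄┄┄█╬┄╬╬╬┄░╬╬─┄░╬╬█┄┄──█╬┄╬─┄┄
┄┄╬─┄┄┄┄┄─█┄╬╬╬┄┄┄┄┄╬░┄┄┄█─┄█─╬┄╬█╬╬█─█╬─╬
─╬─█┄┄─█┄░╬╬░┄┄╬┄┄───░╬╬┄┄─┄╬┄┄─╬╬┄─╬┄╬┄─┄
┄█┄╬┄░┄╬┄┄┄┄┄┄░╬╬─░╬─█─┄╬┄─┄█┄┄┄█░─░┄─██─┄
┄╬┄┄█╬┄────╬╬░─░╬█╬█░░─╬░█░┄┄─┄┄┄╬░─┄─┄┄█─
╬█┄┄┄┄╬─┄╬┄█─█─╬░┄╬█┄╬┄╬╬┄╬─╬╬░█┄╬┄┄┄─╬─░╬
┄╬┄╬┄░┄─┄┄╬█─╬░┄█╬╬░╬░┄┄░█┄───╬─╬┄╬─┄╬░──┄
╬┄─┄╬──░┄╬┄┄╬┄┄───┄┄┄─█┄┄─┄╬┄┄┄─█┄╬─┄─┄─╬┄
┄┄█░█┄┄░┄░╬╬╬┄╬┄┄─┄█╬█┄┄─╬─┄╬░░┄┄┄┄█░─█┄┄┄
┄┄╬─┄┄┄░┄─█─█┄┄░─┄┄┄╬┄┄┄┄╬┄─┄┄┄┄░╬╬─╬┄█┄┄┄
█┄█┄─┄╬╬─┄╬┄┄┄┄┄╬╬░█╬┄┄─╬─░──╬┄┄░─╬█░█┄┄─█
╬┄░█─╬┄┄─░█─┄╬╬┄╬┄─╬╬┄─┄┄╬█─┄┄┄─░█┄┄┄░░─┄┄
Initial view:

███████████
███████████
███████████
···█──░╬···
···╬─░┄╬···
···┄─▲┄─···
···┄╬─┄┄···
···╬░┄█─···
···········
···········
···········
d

███████████
███████████
███████████
··█──░╬░···
··╬─░┄╬┄···
··┄──▲─┄···
··┄╬─┄┄░···
··╬░┄█─█···
···········
···········
···········

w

███████████
███████████
███████████
███████████
··█──░╬░···
··╬─░▲╬┄···
··┄──┄─┄···
··┄╬─┄┄░···
··╬░┄█─█···
···········
···········

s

███████████
███████████
███████████
··█──░╬░···
··╬─░┄╬┄···
··┄──▲─┄···
··┄╬─┄┄░···
··╬░┄█─█···
···········
···········
···········

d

███████████
███████████
███████████
·█──░╬░┄···
·╬─░┄╬┄╬···
·┄──┄▲┄█···
·┄╬─┄┄░┄···
·╬░┄█─█░···
···········
···········
···········

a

███████████
███████████
███████████
··█──░╬░┄··
··╬─░┄╬┄╬··
··┄──▲─┄█··
··┄╬─┄┄░┄··
··╬░┄█─█░··
···········
···········
···········

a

███████████
███████████
███████████
···█──░╬░┄·
···╬─░┄╬┄╬·
···┄─▲┄─┄█·
···┄╬─┄┄░┄·
···╬░┄█─█░·
···········
···········
···········

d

███████████
███████████
███████████
··█──░╬░┄··
··╬─░┄╬┄╬··
··┄──▲─┄█··
··┄╬─┄┄░┄··
··╬░┄█─█░··
···········
···········
···········

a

███████████
███████████
███████████
···█──░╬░┄·
···╬─░┄╬┄╬·
···┄─▲┄─┄█·
···┄╬─┄┄░┄·
···╬░┄█─█░·
···········
···········
···········

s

███████████
███████████
···█──░╬░┄·
···╬─░┄╬┄╬·
···┄──┄─┄█·
···┄╬▲┄┄░┄·
···╬░┄█─█░·
···░┄╬█╬···
···········
···········
···········

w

███████████
███████████
███████████
···█──░╬░┄·
···╬─░┄╬┄╬·
···┄─▲┄─┄█·
···┄╬─┄┄░┄·
···╬░┄█─█░·
···░┄╬█╬···
···········
···········

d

███████████
███████████
███████████
··█──░╬░┄··
··╬─░┄╬┄╬··
··┄──▲─┄█··
··┄╬─┄┄░┄··
··╬░┄█─█░··
··░┄╬█╬····
···········
···········

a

███████████
███████████
███████████
···█──░╬░┄·
···╬─░┄╬┄╬·
···┄─▲┄─┄█·
···┄╬─┄┄░┄·
···╬░┄█─█░·
···░┄╬█╬···
···········
···········

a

███████████
███████████
███████████
···╬█──░╬░┄
···╬╬─░┄╬┄╬
···┄┄▲─┄─┄█
···█┄╬─┄┄░┄
···█╬░┄█─█░
····░┄╬█╬··
···········
···········

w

███████████
███████████
███████████
███████████
···╬█──░╬░┄
···╬╬▲░┄╬┄╬
···┄┄──┄─┄█
···█┄╬─┄┄░┄
···█╬░┄█─█░
····░┄╬█╬··
···········

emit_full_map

╬█──░╬░┄
╬╬▲░┄╬┄╬
┄┄──┄─┄█
█┄╬─┄┄░┄
█╬░┄█─█░
·░┄╬█╬··

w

███████████
███████████
███████████
███████████
███████████
···╬█▲─░╬░┄
···╬╬─░┄╬┄╬
···┄┄──┄─┄█
···█┄╬─┄┄░┄
···█╬░┄█─█░
····░┄╬█╬··

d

███████████
███████████
███████████
███████████
███████████
··╬█─▲░╬░┄·
··╬╬─░┄╬┄╬·
··┄┄──┄─┄█·
··█┄╬─┄┄░┄·
··█╬░┄█─█░·
···░┄╬█╬···

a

███████████
███████████
███████████
███████████
███████████
···╬█▲─░╬░┄
···╬╬─░┄╬┄╬
···┄┄──┄─┄█
···█┄╬─┄┄░┄
···█╬░┄█─█░
····░┄╬█╬··

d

███████████
███████████
███████████
███████████
███████████
··╬█─▲░╬░┄·
··╬╬─░┄╬┄╬·
··┄┄──┄─┄█·
··█┄╬─┄┄░┄·
··█╬░┄█─█░·
···░┄╬█╬···
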